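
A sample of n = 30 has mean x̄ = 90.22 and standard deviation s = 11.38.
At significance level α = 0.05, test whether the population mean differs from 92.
One-sample t-test:
H₀: μ = 92
H₁: μ ≠ 92
df = n - 1 = 29
t = (x̄ - μ₀) / (s/√n) = (90.22 - 92) / (11.38/√30) = -0.857
p-value = 0.3986

Since p-value > α = 0.05, we fail to reject H₀.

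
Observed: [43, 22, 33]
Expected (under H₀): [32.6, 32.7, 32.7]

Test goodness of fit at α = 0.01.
Chi-square goodness of fit test:
H₀: observed counts match expected distribution
H₁: observed counts differ from expected distribution
df = k - 1 = 2
χ² = Σ(O - E)²/E
   = (43 - 32.6)²/32.6 + (22 - 32.7)²/32.7 + (33 - 32.7)²/32.7
   = 3.318 + 3.501 + 0.003
   = 6.82
p-value = 0.0330

Since p-value > α = 0.01, we fail to reject H₀.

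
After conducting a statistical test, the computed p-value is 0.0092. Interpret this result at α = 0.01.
Since p = 0.0092 < α = 0.01, reject H₀.
There is sufficient evidence to reject the null hypothesis; the result is statistically significant at the 0.01 level.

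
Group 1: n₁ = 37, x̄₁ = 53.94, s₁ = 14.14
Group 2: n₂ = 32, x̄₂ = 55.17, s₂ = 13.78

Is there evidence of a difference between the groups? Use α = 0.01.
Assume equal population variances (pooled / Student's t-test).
Student's two-sample t-test (equal variances):
H₀: μ₁ = μ₂
H₁: μ₁ ≠ μ₂
df = n₁ + n₂ - 2 = 67
Pooled variance s_p² = [(n₁-1)s₁² + (n₂-1)s₂²] / (n₁ + n₂ - 2) = [(36)(14.14²) + (31)(13.78²)] / 67 = 195.2890
SE = √(s_p²(1/n₁ + 1/n₂)) = √(195.2890 × (1/37 + 1/32)) = 3.3736
t = (x̄₁ - x̄₂) / SE = (53.94 - 55.17) / 3.3736 = -1.23 / 3.3736 = -0.365
p-value = 0.7166

Since p-value > α = 0.01, we fail to reject H₀.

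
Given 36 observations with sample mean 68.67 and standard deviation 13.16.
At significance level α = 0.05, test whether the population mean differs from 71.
One-sample t-test:
H₀: μ = 71
H₁: μ ≠ 71
df = n - 1 = 35
t = (x̄ - μ₀) / (s/√n) = (68.67 - 71) / (13.16/√36) = -1.062
p-value = 0.2954

Since p-value > α = 0.05, we fail to reject H₀.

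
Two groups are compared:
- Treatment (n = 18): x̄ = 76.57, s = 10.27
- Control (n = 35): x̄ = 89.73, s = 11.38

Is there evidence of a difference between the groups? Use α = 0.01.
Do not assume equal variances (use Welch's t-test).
Welch's two-sample t-test:
H₀: μ₁ = μ₂
H₁: μ₁ ≠ μ₂
s₁²/n₁ = 10.27²/18 = 5.8596,  s₂²/n₂ = 11.38²/35 = 3.7001
SE = √(s₁²/n₁ + s₂²/n₂) = √(5.8596 + 3.7001) = 3.0919
df (Welch-Satterthwaite) = (s₁²/n₁ + s₂²/n₂)² / [(s₁²/n₁)²/(n₁-1) + (s₂²/n₂)²/(n₂-1)] ≈ 37.73
t = (x̄₁ - x̄₂) / SE = (76.57 - 89.73) / 3.0919 = -13.16 / 3.0919 = -4.256
p-value = 0.0001

Since p-value < α = 0.01, we reject H₀.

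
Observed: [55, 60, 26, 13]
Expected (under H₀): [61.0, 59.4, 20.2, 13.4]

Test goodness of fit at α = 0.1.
Chi-square goodness of fit test:
H₀: observed counts match expected distribution
H₁: observed counts differ from expected distribution
df = k - 1 = 3
χ² = Σ(O - E)²/E
   = (55 - 61.0)²/61.0 + (60 - 59.4)²/59.4 + (26 - 20.2)²/20.2 + (13 - 13.4)²/13.4
   = 0.590 + 0.006 + 1.665 + 0.012
   = 2.27
p-value = 0.5176

Since p-value > α = 0.1, we fail to reject H₀.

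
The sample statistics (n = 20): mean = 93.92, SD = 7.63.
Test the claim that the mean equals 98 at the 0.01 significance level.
One-sample t-test:
H₀: μ = 98
H₁: μ ≠ 98
df = n - 1 = 19
t = (x̄ - μ₀) / (s/√n) = (93.92 - 98) / (7.63/√20) = -2.391
p-value = 0.0273

Since p-value > α = 0.01, we fail to reject H₀.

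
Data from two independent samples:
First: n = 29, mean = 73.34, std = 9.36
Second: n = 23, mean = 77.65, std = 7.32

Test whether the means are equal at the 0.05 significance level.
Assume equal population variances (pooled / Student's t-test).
Student's two-sample t-test (equal variances):
H₀: μ₁ = μ₂
H₁: μ₁ ≠ μ₂
df = n₁ + n₂ - 2 = 50
Pooled variance s_p² = [(n₁-1)s₁² + (n₂-1)s₂²] / (n₁ + n₂ - 2) = [(28)(9.36²) + (22)(7.32²)] / 50 = 72.6376
SE = √(s_p²(1/n₁ + 1/n₂)) = √(72.6376 × (1/29 + 1/23)) = 2.3797
t = (x̄₁ - x̄₂) / SE = (73.34 - 77.65) / 2.3797 = -4.31 / 2.3797 = -1.811
p-value = 0.0761

Since p-value > α = 0.05, we fail to reject H₀.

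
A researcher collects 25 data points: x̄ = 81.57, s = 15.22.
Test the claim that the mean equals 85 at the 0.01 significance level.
One-sample t-test:
H₀: μ = 85
H₁: μ ≠ 85
df = n - 1 = 24
t = (x̄ - μ₀) / (s/√n) = (81.57 - 85) / (15.22/√25) = -1.127
p-value = 0.2710

Since p-value > α = 0.01, we fail to reject H₀.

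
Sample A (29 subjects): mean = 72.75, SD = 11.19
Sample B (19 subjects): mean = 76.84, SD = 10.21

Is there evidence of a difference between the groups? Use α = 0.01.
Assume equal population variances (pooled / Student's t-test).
Student's two-sample t-test (equal variances):
H₀: μ₁ = μ₂
H₁: μ₁ ≠ μ₂
df = n₁ + n₂ - 2 = 46
Pooled variance s_p² = [(n₁-1)s₁² + (n₂-1)s₂²] / (n₁ + n₂ - 2) = [(28)(11.19²) + (18)(10.21²)] / 46 = 117.0097
SE = √(s_p²(1/n₁ + 1/n₂)) = √(117.0097 × (1/29 + 1/19)) = 3.1927
t = (x̄₁ - x̄₂) / SE = (72.75 - 76.84) / 3.1927 = -4.09 / 3.1927 = -1.281
p-value = 0.2066

Since p-value > α = 0.01, we fail to reject H₀.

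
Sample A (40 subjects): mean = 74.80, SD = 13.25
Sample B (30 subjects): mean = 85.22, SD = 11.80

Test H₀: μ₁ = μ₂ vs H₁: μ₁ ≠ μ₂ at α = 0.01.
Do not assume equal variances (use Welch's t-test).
Welch's two-sample t-test:
H₀: μ₁ = μ₂
H₁: μ₁ ≠ μ₂
s₁²/n₁ = 13.25²/40 = 4.3891,  s₂²/n₂ = 11.80²/30 = 4.6413
SE = √(s₁²/n₁ + s₂²/n₂) = √(4.3891 + 4.6413) = 3.0051
df (Welch-Satterthwaite) = (s₁²/n₁ + s₂²/n₂)² / [(s₁²/n₁)²/(n₁-1) + (s₂²/n₂)²/(n₂-1)] ≈ 65.94
t = (x̄₁ - x̄₂) / SE = (74.80 - 85.22) / 3.0051 = -10.42 / 3.0051 = -3.467
p-value = 0.0009

Since p-value < α = 0.01, we reject H₀.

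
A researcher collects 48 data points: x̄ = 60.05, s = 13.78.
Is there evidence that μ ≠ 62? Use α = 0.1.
One-sample t-test:
H₀: μ = 62
H₁: μ ≠ 62
df = n - 1 = 47
t = (x̄ - μ₀) / (s/√n) = (60.05 - 62) / (13.78/√48) = -0.980
p-value = 0.3319

Since p-value > α = 0.1, we fail to reject H₀.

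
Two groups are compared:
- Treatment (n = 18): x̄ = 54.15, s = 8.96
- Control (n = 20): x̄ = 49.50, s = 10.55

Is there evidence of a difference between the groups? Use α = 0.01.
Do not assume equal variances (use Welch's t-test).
Welch's two-sample t-test:
H₀: μ₁ = μ₂
H₁: μ₁ ≠ μ₂
s₁²/n₁ = 8.96²/18 = 4.4601,  s₂²/n₂ = 10.55²/20 = 5.5651
SE = √(s₁²/n₁ + s₂²/n₂) = √(4.4601 + 5.5651) = 3.1663
df (Welch-Satterthwaite) = (s₁²/n₁ + s₂²/n₂)² / [(s₁²/n₁)²/(n₁-1) + (s₂²/n₂)²/(n₂-1)] ≈ 35.89
t = (x̄₁ - x̄₂) / SE = (54.15 - 49.50) / 3.1663 = 4.65 / 3.1663 = 1.469
p-value = 0.1506

Since p-value > α = 0.01, we fail to reject H₀.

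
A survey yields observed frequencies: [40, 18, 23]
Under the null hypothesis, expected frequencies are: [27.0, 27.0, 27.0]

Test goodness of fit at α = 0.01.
Chi-square goodness of fit test:
H₀: observed counts match expected distribution
H₁: observed counts differ from expected distribution
df = k - 1 = 2
χ² = Σ(O - E)²/E
   = (40 - 27.0)²/27.0 + (18 - 27.0)²/27.0 + (23 - 27.0)²/27.0
   = 6.259 + 3.000 + 0.593
   = 9.85
p-value = 0.0073

Since p-value < α = 0.01, we reject H₀.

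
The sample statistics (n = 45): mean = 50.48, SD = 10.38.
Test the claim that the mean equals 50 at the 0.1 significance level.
One-sample t-test:
H₀: μ = 50
H₁: μ ≠ 50
df = n - 1 = 44
t = (x̄ - μ₀) / (s/√n) = (50.48 - 50) / (10.38/√45) = 0.310
p-value = 0.7579

Since p-value > α = 0.1, we fail to reject H₀.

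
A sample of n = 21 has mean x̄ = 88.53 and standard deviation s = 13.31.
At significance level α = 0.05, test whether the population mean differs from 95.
One-sample t-test:
H₀: μ = 95
H₁: μ ≠ 95
df = n - 1 = 20
t = (x̄ - μ₀) / (s/√n) = (88.53 - 95) / (13.31/√21) = -2.228
p-value = 0.0376

Since p-value < α = 0.05, we reject H₀.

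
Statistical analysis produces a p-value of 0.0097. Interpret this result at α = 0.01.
Since p = 0.0097 < α = 0.01, reject H₀.
There is sufficient evidence to reject the null hypothesis; the result is statistically significant at the 0.01 level.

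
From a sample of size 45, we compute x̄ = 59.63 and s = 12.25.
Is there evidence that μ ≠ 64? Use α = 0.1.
One-sample t-test:
H₀: μ = 64
H₁: μ ≠ 64
df = n - 1 = 44
t = (x̄ - μ₀) / (s/√n) = (59.63 - 64) / (12.25/√45) = -2.393
p-value = 0.0210

Since p-value < α = 0.1, we reject H₀.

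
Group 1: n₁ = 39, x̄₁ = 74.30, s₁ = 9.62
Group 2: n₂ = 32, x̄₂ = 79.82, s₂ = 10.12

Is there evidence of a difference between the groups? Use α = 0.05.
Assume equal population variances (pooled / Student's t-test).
Student's two-sample t-test (equal variances):
H₀: μ₁ = μ₂
H₁: μ₁ ≠ μ₂
df = n₁ + n₂ - 2 = 69
Pooled variance s_p² = [(n₁-1)s₁² + (n₂-1)s₂²] / (n₁ + n₂ - 2) = [(38)(9.62²) + (31)(10.12²)] / 69 = 96.9787
SE = √(s_p²(1/n₁ + 1/n₂)) = √(96.9787 × (1/39 + 1/32)) = 2.3489
t = (x̄₁ - x̄₂) / SE = (74.30 - 79.82) / 2.3489 = -5.52 / 2.3489 = -2.350
p-value = 0.0216

Since p-value < α = 0.05, we reject H₀.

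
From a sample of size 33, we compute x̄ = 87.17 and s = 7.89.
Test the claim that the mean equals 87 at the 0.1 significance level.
One-sample t-test:
H₀: μ = 87
H₁: μ ≠ 87
df = n - 1 = 32
t = (x̄ - μ₀) / (s/√n) = (87.17 - 87) / (7.89/√33) = 0.124
p-value = 0.9023

Since p-value > α = 0.1, we fail to reject H₀.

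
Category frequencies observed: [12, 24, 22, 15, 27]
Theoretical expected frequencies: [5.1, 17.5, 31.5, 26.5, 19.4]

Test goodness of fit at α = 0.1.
Chi-square goodness of fit test:
H₀: observed counts match expected distribution
H₁: observed counts differ from expected distribution
df = k - 1 = 4
χ² = Σ(O - E)²/E
   = (12 - 5.1)²/5.1 + (24 - 17.5)²/17.5 + (22 - 31.5)²/31.5 + (15 - 26.5)²/26.5 + (27 - 19.4)²/19.4
   = 9.335 + 2.414 + 2.865 + 4.991 + 2.977
   = 22.58
p-value = 0.0002

Since p-value < α = 0.1, we reject H₀.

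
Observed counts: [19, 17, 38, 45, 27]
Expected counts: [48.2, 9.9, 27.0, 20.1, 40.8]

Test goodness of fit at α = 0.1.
Chi-square goodness of fit test:
H₀: observed counts match expected distribution
H₁: observed counts differ from expected distribution
df = k - 1 = 4
χ² = Σ(O - E)²/E
   = (19 - 48.2)²/48.2 + (17 - 9.9)²/9.9 + (38 - 27.0)²/27.0 + (45 - 20.1)²/20.1 + (27 - 40.8)²/40.8
   = 17.690 + 5.092 + 4.481 + 30.846 + 4.668
   = 62.78
p-value < 0.0001

Since p-value < α = 0.1, we reject H₀.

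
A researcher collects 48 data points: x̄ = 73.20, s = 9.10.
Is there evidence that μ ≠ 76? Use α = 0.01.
One-sample t-test:
H₀: μ = 76
H₁: μ ≠ 76
df = n - 1 = 47
t = (x̄ - μ₀) / (s/√n) = (73.20 - 76) / (9.10/√48) = -2.132
p-value = 0.0383

Since p-value > α = 0.01, we fail to reject H₀.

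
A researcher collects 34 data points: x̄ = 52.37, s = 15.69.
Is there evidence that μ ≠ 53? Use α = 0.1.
One-sample t-test:
H₀: μ = 53
H₁: μ ≠ 53
df = n - 1 = 33
t = (x̄ - μ₀) / (s/√n) = (52.37 - 53) / (15.69/√34) = -0.234
p-value = 0.8163

Since p-value > α = 0.1, we fail to reject H₀.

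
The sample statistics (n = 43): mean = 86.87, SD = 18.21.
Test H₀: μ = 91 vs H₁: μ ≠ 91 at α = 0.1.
One-sample t-test:
H₀: μ = 91
H₁: μ ≠ 91
df = n - 1 = 42
t = (x̄ - μ₀) / (s/√n) = (86.87 - 91) / (18.21/√43) = -1.487
p-value = 0.1444

Since p-value > α = 0.1, we fail to reject H₀.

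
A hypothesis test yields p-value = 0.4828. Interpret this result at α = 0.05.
Since p = 0.4828 > α = 0.05, fail to reject H₀.
There is insufficient evidence to reject the null hypothesis; the result is not statistically significant at the 0.05 level.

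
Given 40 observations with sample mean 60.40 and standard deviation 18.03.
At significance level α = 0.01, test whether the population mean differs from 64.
One-sample t-test:
H₀: μ = 64
H₁: μ ≠ 64
df = n - 1 = 39
t = (x̄ - μ₀) / (s/√n) = (60.40 - 64) / (18.03/√40) = -1.263
p-value = 0.2142

Since p-value > α = 0.01, we fail to reject H₀.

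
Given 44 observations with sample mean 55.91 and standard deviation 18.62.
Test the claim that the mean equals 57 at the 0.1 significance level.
One-sample t-test:
H₀: μ = 57
H₁: μ ≠ 57
df = n - 1 = 43
t = (x̄ - μ₀) / (s/√n) = (55.91 - 57) / (18.62/√44) = -0.388
p-value = 0.6997

Since p-value > α = 0.1, we fail to reject H₀.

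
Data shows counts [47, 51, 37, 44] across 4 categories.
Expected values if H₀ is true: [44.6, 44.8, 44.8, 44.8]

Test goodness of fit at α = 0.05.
Chi-square goodness of fit test:
H₀: observed counts match expected distribution
H₁: observed counts differ from expected distribution
df = k - 1 = 3
χ² = Σ(O - E)²/E
   = (47 - 44.6)²/44.6 + (51 - 44.8)²/44.8 + (37 - 44.8)²/44.8 + (44 - 44.8)²/44.8
   = 0.129 + 0.858 + 1.358 + 0.014
   = 2.36
p-value = 0.5012

Since p-value > α = 0.05, we fail to reject H₀.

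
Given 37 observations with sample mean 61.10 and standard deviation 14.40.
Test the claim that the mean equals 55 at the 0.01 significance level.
One-sample t-test:
H₀: μ = 55
H₁: μ ≠ 55
df = n - 1 = 36
t = (x̄ - μ₀) / (s/√n) = (61.10 - 55) / (14.40/√37) = 2.577
p-value = 0.0142

Since p-value > α = 0.01, we fail to reject H₀.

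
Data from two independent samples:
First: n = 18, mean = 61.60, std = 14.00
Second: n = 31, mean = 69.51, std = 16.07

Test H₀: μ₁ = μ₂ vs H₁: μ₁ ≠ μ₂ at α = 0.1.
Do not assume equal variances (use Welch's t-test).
Welch's two-sample t-test:
H₀: μ₁ = μ₂
H₁: μ₁ ≠ μ₂
s₁²/n₁ = 14.00²/18 = 10.8889,  s₂²/n₂ = 16.07²/31 = 8.3305
SE = √(s₁²/n₁ + s₂²/n₂) = √(10.8889 + 8.3305) = 4.3840
df (Welch-Satterthwaite) = (s₁²/n₁ + s₂²/n₂)² / [(s₁²/n₁)²/(n₁-1) + (s₂²/n₂)²/(n₂-1)] ≈ 39.77
t = (x̄₁ - x̄₂) / SE = (61.60 - 69.51) / 4.3840 = -7.91 / 4.3840 = -1.804
p-value = 0.0788

Since p-value < α = 0.1, we reject H₀.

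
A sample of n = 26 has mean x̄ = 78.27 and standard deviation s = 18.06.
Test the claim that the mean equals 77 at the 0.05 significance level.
One-sample t-test:
H₀: μ = 77
H₁: μ ≠ 77
df = n - 1 = 25
t = (x̄ - μ₀) / (s/√n) = (78.27 - 77) / (18.06/√26) = 0.359
p-value = 0.7229

Since p-value > α = 0.05, we fail to reject H₀.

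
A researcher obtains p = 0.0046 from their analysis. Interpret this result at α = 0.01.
Since p = 0.0046 < α = 0.01, reject H₀.
There is sufficient evidence to reject the null hypothesis; the result is statistically significant at the 0.01 level.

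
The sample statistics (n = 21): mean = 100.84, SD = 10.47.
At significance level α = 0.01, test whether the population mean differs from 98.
One-sample t-test:
H₀: μ = 98
H₁: μ ≠ 98
df = n - 1 = 20
t = (x̄ - μ₀) / (s/√n) = (100.84 - 98) / (10.47/√21) = 1.243
p-value = 0.2282

Since p-value > α = 0.01, we fail to reject H₀.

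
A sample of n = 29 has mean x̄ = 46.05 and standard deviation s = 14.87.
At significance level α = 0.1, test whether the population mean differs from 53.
One-sample t-test:
H₀: μ = 53
H₁: μ ≠ 53
df = n - 1 = 28
t = (x̄ - μ₀) / (s/√n) = (46.05 - 53) / (14.87/√29) = -2.517
p-value = 0.0178

Since p-value < α = 0.1, we reject H₀.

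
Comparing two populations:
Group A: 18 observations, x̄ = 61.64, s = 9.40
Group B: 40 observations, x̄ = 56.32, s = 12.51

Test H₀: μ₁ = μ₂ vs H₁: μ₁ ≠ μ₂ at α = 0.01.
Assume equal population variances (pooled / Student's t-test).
Student's two-sample t-test (equal variances):
H₀: μ₁ = μ₂
H₁: μ₁ ≠ μ₂
df = n₁ + n₂ - 2 = 56
Pooled variance s_p² = [(n₁-1)s₁² + (n₂-1)s₂²] / (n₁ + n₂ - 2) = [(17)(9.40²) + (39)(12.51²)] / 56 = 135.8147
SE = √(s_p²(1/n₁ + 1/n₂)) = √(135.8147 × (1/18 + 1/40)) = 3.3077
t = (x̄₁ - x̄₂) / SE = (61.64 - 56.32) / 3.3077 = 5.32 / 3.3077 = 1.608
p-value = 0.1134

Since p-value > α = 0.01, we fail to reject H₀.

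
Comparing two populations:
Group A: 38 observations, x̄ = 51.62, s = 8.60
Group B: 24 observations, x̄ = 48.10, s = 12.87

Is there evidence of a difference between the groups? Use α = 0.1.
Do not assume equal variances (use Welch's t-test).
Welch's two-sample t-test:
H₀: μ₁ = μ₂
H₁: μ₁ ≠ μ₂
s₁²/n₁ = 8.60²/38 = 1.9463,  s₂²/n₂ = 12.87²/24 = 6.9015
SE = √(s₁²/n₁ + s₂²/n₂) = √(1.9463 + 6.9015) = 2.9745
df (Welch-Satterthwaite) = (s₁²/n₁ + s₂²/n₂)² / [(s₁²/n₁)²/(n₁-1) + (s₂²/n₂)²/(n₂-1)] ≈ 36.02
t = (x̄₁ - x̄₂) / SE = (51.62 - 48.10) / 2.9745 = 3.52 / 2.9745 = 1.183
p-value = 0.2444

Since p-value > α = 0.1, we fail to reject H₀.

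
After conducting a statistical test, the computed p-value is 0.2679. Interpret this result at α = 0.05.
Since p = 0.2679 > α = 0.05, fail to reject H₀.
There is insufficient evidence to reject the null hypothesis; the result is not statistically significant at the 0.05 level.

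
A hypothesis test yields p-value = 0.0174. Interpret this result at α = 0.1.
Since p = 0.0174 < α = 0.1, reject H₀.
There is sufficient evidence to reject the null hypothesis; the result is statistically significant at the 0.1 level.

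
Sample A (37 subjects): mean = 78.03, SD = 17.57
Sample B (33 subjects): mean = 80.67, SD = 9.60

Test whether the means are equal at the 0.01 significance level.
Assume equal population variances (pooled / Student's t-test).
Student's two-sample t-test (equal variances):
H₀: μ₁ = μ₂
H₁: μ₁ ≠ μ₂
df = n₁ + n₂ - 2 = 68
Pooled variance s_p² = [(n₁-1)s₁² + (n₂-1)s₂²] / (n₁ + n₂ - 2) = [(36)(17.57²) + (32)(9.60²)] / 68 = 206.8014
SE = √(s_p²(1/n₁ + 1/n₂)) = √(206.8014 × (1/37 + 1/33)) = 3.4432
t = (x̄₁ - x̄₂) / SE = (78.03 - 80.67) / 3.4432 = -2.64 / 3.4432 = -0.767
p-value = 0.4459

Since p-value > α = 0.01, we fail to reject H₀.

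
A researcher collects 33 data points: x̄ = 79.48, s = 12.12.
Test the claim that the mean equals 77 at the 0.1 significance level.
One-sample t-test:
H₀: μ = 77
H₁: μ ≠ 77
df = n - 1 = 32
t = (x̄ - μ₀) / (s/√n) = (79.48 - 77) / (12.12/√33) = 1.175
p-value = 0.2485

Since p-value > α = 0.1, we fail to reject H₀.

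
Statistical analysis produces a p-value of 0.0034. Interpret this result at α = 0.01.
Since p = 0.0034 < α = 0.01, reject H₀.
There is sufficient evidence to reject the null hypothesis; the result is statistically significant at the 0.01 level.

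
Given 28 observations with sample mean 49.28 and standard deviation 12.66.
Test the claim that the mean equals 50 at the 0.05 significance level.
One-sample t-test:
H₀: μ = 50
H₁: μ ≠ 50
df = n - 1 = 27
t = (x̄ - μ₀) / (s/√n) = (49.28 - 50) / (12.66/√28) = -0.301
p-value = 0.7658

Since p-value > α = 0.05, we fail to reject H₀.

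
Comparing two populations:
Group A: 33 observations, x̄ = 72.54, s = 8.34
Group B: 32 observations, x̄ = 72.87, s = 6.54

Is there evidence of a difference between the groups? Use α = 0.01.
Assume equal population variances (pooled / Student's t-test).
Student's two-sample t-test (equal variances):
H₀: μ₁ = μ₂
H₁: μ₁ ≠ μ₂
df = n₁ + n₂ - 2 = 63
Pooled variance s_p² = [(n₁-1)s₁² + (n₂-1)s₂²] / (n₁ + n₂ - 2) = [(32)(8.34²) + (31)(6.54²)] / 63 = 56.3762
SE = √(s_p²(1/n₁ + 1/n₂)) = √(56.3762 × (1/33 + 1/32)) = 1.8628
t = (x̄₁ - x̄₂) / SE = (72.54 - 72.87) / 1.8628 = -0.33 / 1.8628 = -0.177
p-value = 0.8600

Since p-value > α = 0.01, we fail to reject H₀.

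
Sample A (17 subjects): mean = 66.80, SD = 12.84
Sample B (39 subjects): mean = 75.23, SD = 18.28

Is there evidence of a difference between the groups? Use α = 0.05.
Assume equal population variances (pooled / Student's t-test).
Student's two-sample t-test (equal variances):
H₀: μ₁ = μ₂
H₁: μ₁ ≠ μ₂
df = n₁ + n₂ - 2 = 54
Pooled variance s_p² = [(n₁-1)s₁² + (n₂-1)s₂²] / (n₁ + n₂ - 2) = [(16)(12.84²) + (38)(18.28²)] / 54 = 283.9976
SE = √(s_p²(1/n₁ + 1/n₂)) = √(283.9976 × (1/17 + 1/39)) = 4.8977
t = (x̄₁ - x̄₂) / SE = (66.80 - 75.23) / 4.8977 = -8.43 / 4.8977 = -1.721
p-value = 0.0909

Since p-value > α = 0.05, we fail to reject H₀.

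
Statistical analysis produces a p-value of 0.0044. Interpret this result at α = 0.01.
Since p = 0.0044 < α = 0.01, reject H₀.
There is sufficient evidence to reject the null hypothesis; the result is statistically significant at the 0.01 level.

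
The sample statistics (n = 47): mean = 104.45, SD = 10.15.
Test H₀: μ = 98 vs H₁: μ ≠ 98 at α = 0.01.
One-sample t-test:
H₀: μ = 98
H₁: μ ≠ 98
df = n - 1 = 46
t = (x̄ - μ₀) / (s/√n) = (104.45 - 98) / (10.15/√47) = 4.357
p-value = 0.0001

Since p-value < α = 0.01, we reject H₀.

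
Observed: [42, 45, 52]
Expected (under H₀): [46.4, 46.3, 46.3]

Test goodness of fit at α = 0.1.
Chi-square goodness of fit test:
H₀: observed counts match expected distribution
H₁: observed counts differ from expected distribution
df = k - 1 = 2
χ² = Σ(O - E)²/E
   = (42 - 46.4)²/46.4 + (45 - 46.3)²/46.3 + (52 - 46.3)²/46.3
   = 0.417 + 0.037 + 0.702
   = 1.16
p-value = 0.5612

Since p-value > α = 0.1, we fail to reject H₀.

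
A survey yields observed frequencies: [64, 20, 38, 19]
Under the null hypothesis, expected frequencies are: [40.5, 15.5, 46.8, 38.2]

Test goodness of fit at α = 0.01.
Chi-square goodness of fit test:
H₀: observed counts match expected distribution
H₁: observed counts differ from expected distribution
df = k - 1 = 3
χ² = Σ(O - E)²/E
   = (64 - 40.5)²/40.5 + (20 - 15.5)²/15.5 + (38 - 46.8)²/46.8 + (19 - 38.2)²/38.2
   = 13.636 + 1.306 + 1.655 + 9.650
   = 26.25
p-value < 0.0001

Since p-value < α = 0.01, we reject H₀.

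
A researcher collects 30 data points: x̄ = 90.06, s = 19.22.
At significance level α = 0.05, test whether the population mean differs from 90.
One-sample t-test:
H₀: μ = 90
H₁: μ ≠ 90
df = n - 1 = 29
t = (x̄ - μ₀) / (s/√n) = (90.06 - 90) / (19.22/√30) = 0.017
p-value = 0.9865

Since p-value > α = 0.05, we fail to reject H₀.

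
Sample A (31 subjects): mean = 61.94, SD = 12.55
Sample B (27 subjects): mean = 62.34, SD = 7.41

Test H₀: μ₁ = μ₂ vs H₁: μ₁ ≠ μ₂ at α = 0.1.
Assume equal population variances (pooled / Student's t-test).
Student's two-sample t-test (equal variances):
H₀: μ₁ = μ₂
H₁: μ₁ ≠ μ₂
df = n₁ + n₂ - 2 = 56
Pooled variance s_p² = [(n₁-1)s₁² + (n₂-1)s₂²] / (n₁ + n₂ - 2) = [(30)(12.55²) + (26)(7.41²)] / 56 = 109.8694
SE = √(s_p²(1/n₁ + 1/n₂)) = √(109.8694 × (1/31 + 1/27)) = 2.7592
t = (x̄₁ - x̄₂) / SE = (61.94 - 62.34) / 2.7592 = -0.40 / 2.7592 = -0.145
p-value = 0.8853

Since p-value > α = 0.1, we fail to reject H₀.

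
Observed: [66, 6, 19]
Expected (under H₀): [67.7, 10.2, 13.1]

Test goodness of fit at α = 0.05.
Chi-square goodness of fit test:
H₀: observed counts match expected distribution
H₁: observed counts differ from expected distribution
df = k - 1 = 2
χ² = Σ(O - E)²/E
   = (66 - 67.7)²/67.7 + (6 - 10.2)²/10.2 + (19 - 13.1)²/13.1
   = 0.043 + 1.729 + 2.657
   = 4.43
p-value = 0.1092

Since p-value > α = 0.05, we fail to reject H₀.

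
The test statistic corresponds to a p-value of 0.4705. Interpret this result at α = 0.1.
Since p = 0.4705 > α = 0.1, fail to reject H₀.
There is insufficient evidence to reject the null hypothesis; the result is not statistically significant at the 0.1 level.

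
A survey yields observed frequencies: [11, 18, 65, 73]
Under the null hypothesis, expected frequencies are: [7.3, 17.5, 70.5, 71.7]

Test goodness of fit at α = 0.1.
Chi-square goodness of fit test:
H₀: observed counts match expected distribution
H₁: observed counts differ from expected distribution
df = k - 1 = 3
χ² = Σ(O - E)²/E
   = (11 - 7.3)²/7.3 + (18 - 17.5)²/17.5 + (65 - 70.5)²/70.5 + (73 - 71.7)²/71.7
   = 1.875 + 0.014 + 0.429 + 0.024
   = 2.34
p-value = 0.5045

Since p-value > α = 0.1, we fail to reject H₀.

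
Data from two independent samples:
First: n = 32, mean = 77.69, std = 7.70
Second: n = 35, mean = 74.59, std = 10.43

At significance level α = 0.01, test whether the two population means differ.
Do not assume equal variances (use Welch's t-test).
Welch's two-sample t-test:
H₀: μ₁ = μ₂
H₁: μ₁ ≠ μ₂
s₁²/n₁ = 7.70²/32 = 1.8528,  s₂²/n₂ = 10.43²/35 = 3.1081
SE = √(s₁²/n₁ + s₂²/n₂) = √(1.8528 + 3.1081) = 2.2273
df (Welch-Satterthwaite) = (s₁²/n₁ + s₂²/n₂)² / [(s₁²/n₁)²/(n₁-1) + (s₂²/n₂)²/(n₂-1)] ≈ 62.33
t = (x̄₁ - x̄₂) / SE = (77.69 - 74.59) / 2.2273 = 3.10 / 2.2273 = 1.392
p-value = 0.1689

Since p-value > α = 0.01, we fail to reject H₀.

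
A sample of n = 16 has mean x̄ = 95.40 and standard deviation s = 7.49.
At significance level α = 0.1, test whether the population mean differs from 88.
One-sample t-test:
H₀: μ = 88
H₁: μ ≠ 88
df = n - 1 = 15
t = (x̄ - μ₀) / (s/√n) = (95.40 - 88) / (7.49/√16) = 3.952
p-value = 0.0013

Since p-value < α = 0.1, we reject H₀.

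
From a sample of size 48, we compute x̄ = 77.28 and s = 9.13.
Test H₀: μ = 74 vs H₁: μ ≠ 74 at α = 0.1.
One-sample t-test:
H₀: μ = 74
H₁: μ ≠ 74
df = n - 1 = 47
t = (x̄ - μ₀) / (s/√n) = (77.28 - 74) / (9.13/√48) = 2.489
p-value = 0.0164

Since p-value < α = 0.1, we reject H₀.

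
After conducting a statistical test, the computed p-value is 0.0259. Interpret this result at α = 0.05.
Since p = 0.0259 < α = 0.05, reject H₀.
There is sufficient evidence to reject the null hypothesis; the result is statistically significant at the 0.05 level.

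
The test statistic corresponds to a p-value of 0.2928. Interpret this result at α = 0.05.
Since p = 0.2928 > α = 0.05, fail to reject H₀.
There is insufficient evidence to reject the null hypothesis; the result is not statistically significant at the 0.05 level.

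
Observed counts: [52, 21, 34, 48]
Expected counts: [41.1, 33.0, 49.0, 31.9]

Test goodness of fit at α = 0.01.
Chi-square goodness of fit test:
H₀: observed counts match expected distribution
H₁: observed counts differ from expected distribution
df = k - 1 = 3
χ² = Σ(O - E)²/E
   = (52 - 41.1)²/41.1 + (21 - 33.0)²/33.0 + (34 - 49.0)²/49.0 + (48 - 31.9)²/31.9
   = 2.891 + 4.364 + 4.592 + 8.126
   = 19.97
p-value = 0.0002

Since p-value < α = 0.01, we reject H₀.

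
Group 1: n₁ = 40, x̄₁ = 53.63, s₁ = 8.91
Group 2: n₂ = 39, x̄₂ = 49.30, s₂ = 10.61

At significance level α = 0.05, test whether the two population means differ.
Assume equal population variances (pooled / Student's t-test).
Student's two-sample t-test (equal variances):
H₀: μ₁ = μ₂
H₁: μ₁ ≠ μ₂
df = n₁ + n₂ - 2 = 77
Pooled variance s_p² = [(n₁-1)s₁² + (n₂-1)s₂²] / (n₁ + n₂ - 2) = [(39)(8.91²) + (38)(10.61²)] / 77 = 95.7646
SE = √(s_p²(1/n₁ + 1/n₂)) = √(95.7646 × (1/40 + 1/39)) = 2.2022
t = (x̄₁ - x̄₂) / SE = (53.63 - 49.30) / 2.2022 = 4.33 / 2.2022 = 1.966
p-value = 0.0529

Since p-value > α = 0.05, we fail to reject H₀.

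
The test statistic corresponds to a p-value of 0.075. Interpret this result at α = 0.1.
Since p = 0.075 < α = 0.1, reject H₀.
There is sufficient evidence to reject the null hypothesis; the result is statistically significant at the 0.1 level.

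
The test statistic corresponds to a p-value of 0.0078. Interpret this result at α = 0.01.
Since p = 0.0078 < α = 0.01, reject H₀.
There is sufficient evidence to reject the null hypothesis; the result is statistically significant at the 0.01 level.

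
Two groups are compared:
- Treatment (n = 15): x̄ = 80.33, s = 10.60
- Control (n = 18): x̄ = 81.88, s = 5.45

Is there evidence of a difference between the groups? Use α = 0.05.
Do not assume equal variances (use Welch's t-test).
Welch's two-sample t-test:
H₀: μ₁ = μ₂
H₁: μ₁ ≠ μ₂
s₁²/n₁ = 10.60²/15 = 7.4907,  s₂²/n₂ = 5.45²/18 = 1.6501
SE = √(s₁²/n₁ + s₂²/n₂) = √(7.4907 + 1.6501) = 3.0234
df (Welch-Satterthwaite) = (s₁²/n₁ + s₂²/n₂)² / [(s₁²/n₁)²/(n₁-1) + (s₂²/n₂)²/(n₂-1)] ≈ 20.05
t = (x̄₁ - x̄₂) / SE = (80.33 - 81.88) / 3.0234 = -1.55 / 3.0234 = -0.513
p-value = 0.6138

Since p-value > α = 0.05, we fail to reject H₀.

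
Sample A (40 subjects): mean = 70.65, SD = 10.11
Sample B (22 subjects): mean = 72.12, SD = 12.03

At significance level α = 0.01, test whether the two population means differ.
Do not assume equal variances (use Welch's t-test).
Welch's two-sample t-test:
H₀: μ₁ = μ₂
H₁: μ₁ ≠ μ₂
s₁²/n₁ = 10.11²/40 = 2.5553,  s₂²/n₂ = 12.03²/22 = 6.5782
SE = √(s₁²/n₁ + s₂²/n₂) = √(2.5553 + 6.5782) = 3.0222
df (Welch-Satterthwaite) = (s₁²/n₁ + s₂²/n₂)² / [(s₁²/n₁)²/(n₁-1) + (s₂²/n₂)²/(n₂-1)] ≈ 37.44
t = (x̄₁ - x̄₂) / SE = (70.65 - 72.12) / 3.0222 = -1.47 / 3.0222 = -0.486
p-value = 0.6295

Since p-value > α = 0.01, we fail to reject H₀.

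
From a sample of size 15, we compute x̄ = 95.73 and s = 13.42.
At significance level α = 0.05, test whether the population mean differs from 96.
One-sample t-test:
H₀: μ = 96
H₁: μ ≠ 96
df = n - 1 = 14
t = (x̄ - μ₀) / (s/√n) = (95.73 - 96) / (13.42/√15) = -0.078
p-value = 0.9390

Since p-value > α = 0.05, we fail to reject H₀.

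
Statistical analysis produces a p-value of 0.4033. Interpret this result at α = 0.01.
Since p = 0.4033 > α = 0.01, fail to reject H₀.
There is insufficient evidence to reject the null hypothesis; the result is not statistically significant at the 0.01 level.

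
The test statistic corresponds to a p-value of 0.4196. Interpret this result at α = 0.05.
Since p = 0.4196 > α = 0.05, fail to reject H₀.
There is insufficient evidence to reject the null hypothesis; the result is not statistically significant at the 0.05 level.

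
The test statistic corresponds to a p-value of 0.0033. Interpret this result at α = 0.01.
Since p = 0.0033 < α = 0.01, reject H₀.
There is sufficient evidence to reject the null hypothesis; the result is statistically significant at the 0.01 level.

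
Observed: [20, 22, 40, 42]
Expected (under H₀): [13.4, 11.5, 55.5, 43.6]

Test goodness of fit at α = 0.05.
Chi-square goodness of fit test:
H₀: observed counts match expected distribution
H₁: observed counts differ from expected distribution
df = k - 1 = 3
χ² = Σ(O - E)²/E
   = (20 - 13.4)²/13.4 + (22 - 11.5)²/11.5 + (40 - 55.5)²/55.5 + (42 - 43.6)²/43.6
   = 3.251 + 9.587 + 4.329 + 0.059
   = 17.23
p-value = 0.0006

Since p-value < α = 0.05, we reject H₀.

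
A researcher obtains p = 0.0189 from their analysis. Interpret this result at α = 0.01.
Since p = 0.0189 > α = 0.01, fail to reject H₀.
There is insufficient evidence to reject the null hypothesis; the result is not statistically significant at the 0.01 level.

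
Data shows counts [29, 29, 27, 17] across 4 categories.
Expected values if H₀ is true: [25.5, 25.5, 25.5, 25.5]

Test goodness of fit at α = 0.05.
Chi-square goodness of fit test:
H₀: observed counts match expected distribution
H₁: observed counts differ from expected distribution
df = k - 1 = 3
χ² = Σ(O - E)²/E
   = (29 - 25.5)²/25.5 + (29 - 25.5)²/25.5 + (27 - 25.5)²/25.5 + (17 - 25.5)²/25.5
   = 0.480 + 0.480 + 0.088 + 2.833
   = 3.88
p-value = 0.2745

Since p-value > α = 0.05, we fail to reject H₀.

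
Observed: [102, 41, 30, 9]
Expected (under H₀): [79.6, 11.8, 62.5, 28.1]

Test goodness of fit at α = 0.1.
Chi-square goodness of fit test:
H₀: observed counts match expected distribution
H₁: observed counts differ from expected distribution
df = k - 1 = 3
χ² = Σ(O - E)²/E
   = (102 - 79.6)²/79.6 + (41 - 11.8)²/11.8 + (30 - 62.5)²/62.5 + (9 - 28.1)²/28.1
   = 6.304 + 72.258 + 16.900 + 12.983
   = 108.44
p-value < 0.0001

Since p-value < α = 0.1, we reject H₀.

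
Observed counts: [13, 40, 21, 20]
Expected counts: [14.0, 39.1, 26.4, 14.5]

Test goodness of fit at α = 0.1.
Chi-square goodness of fit test:
H₀: observed counts match expected distribution
H₁: observed counts differ from expected distribution
df = k - 1 = 3
χ² = Σ(O - E)²/E
   = (13 - 14.0)²/14.0 + (40 - 39.1)²/39.1 + (21 - 26.4)²/26.4 + (20 - 14.5)²/14.5
   = 0.071 + 0.021 + 1.105 + 2.086
   = 3.28
p-value = 0.3500

Since p-value > α = 0.1, we fail to reject H₀.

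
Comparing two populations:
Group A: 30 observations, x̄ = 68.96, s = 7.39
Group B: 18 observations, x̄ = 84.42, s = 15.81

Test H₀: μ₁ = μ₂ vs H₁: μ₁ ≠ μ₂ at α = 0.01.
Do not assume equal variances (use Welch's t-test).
Welch's two-sample t-test:
H₀: μ₁ = μ₂
H₁: μ₁ ≠ μ₂
s₁²/n₁ = 7.39²/30 = 1.8204,  s₂²/n₂ = 15.81²/18 = 13.8865
SE = √(s₁²/n₁ + s₂²/n₂) = √(1.8204 + 13.8865) = 3.9632
df (Welch-Satterthwaite) = (s₁²/n₁ + s₂²/n₂)² / [(s₁²/n₁)²/(n₁-1) + (s₂²/n₂)²/(n₂-1)] ≈ 21.53
t = (x̄₁ - x̄₂) / SE = (68.96 - 84.42) / 3.9632 = -15.46 / 3.9632 = -3.901
p-value = 0.0008

Since p-value < α = 0.01, we reject H₀.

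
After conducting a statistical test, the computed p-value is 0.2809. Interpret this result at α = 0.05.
Since p = 0.2809 > α = 0.05, fail to reject H₀.
There is insufficient evidence to reject the null hypothesis; the result is not statistically significant at the 0.05 level.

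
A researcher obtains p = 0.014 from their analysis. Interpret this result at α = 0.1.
Since p = 0.014 < α = 0.1, reject H₀.
There is sufficient evidence to reject the null hypothesis; the result is statistically significant at the 0.1 level.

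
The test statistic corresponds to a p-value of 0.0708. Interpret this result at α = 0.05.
Since p = 0.0708 > α = 0.05, fail to reject H₀.
There is insufficient evidence to reject the null hypothesis; the result is not statistically significant at the 0.05 level.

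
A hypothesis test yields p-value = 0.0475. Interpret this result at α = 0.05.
Since p = 0.0475 < α = 0.05, reject H₀.
There is sufficient evidence to reject the null hypothesis; the result is statistically significant at the 0.05 level.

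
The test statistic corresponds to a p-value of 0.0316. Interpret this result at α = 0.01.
Since p = 0.0316 > α = 0.01, fail to reject H₀.
There is insufficient evidence to reject the null hypothesis; the result is not statistically significant at the 0.01 level.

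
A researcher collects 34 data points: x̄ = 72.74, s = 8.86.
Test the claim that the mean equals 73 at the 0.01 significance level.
One-sample t-test:
H₀: μ = 73
H₁: μ ≠ 73
df = n - 1 = 33
t = (x̄ - μ₀) / (s/√n) = (72.74 - 73) / (8.86/√34) = -0.171
p-value = 0.8652

Since p-value > α = 0.01, we fail to reject H₀.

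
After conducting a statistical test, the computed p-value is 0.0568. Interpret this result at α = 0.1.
Since p = 0.0568 < α = 0.1, reject H₀.
There is sufficient evidence to reject the null hypothesis; the result is statistically significant at the 0.1 level.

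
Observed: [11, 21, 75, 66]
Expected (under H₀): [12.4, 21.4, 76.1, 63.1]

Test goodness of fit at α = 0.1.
Chi-square goodness of fit test:
H₀: observed counts match expected distribution
H₁: observed counts differ from expected distribution
df = k - 1 = 3
χ² = Σ(O - E)²/E
   = (11 - 12.4)²/12.4 + (21 - 21.4)²/21.4 + (75 - 76.1)²/76.1 + (66 - 63.1)²/63.1
   = 0.158 + 0.007 + 0.016 + 0.133
   = 0.31
p-value = 0.9572

Since p-value > α = 0.1, we fail to reject H₀.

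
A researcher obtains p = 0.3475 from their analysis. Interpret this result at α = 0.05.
Since p = 0.3475 > α = 0.05, fail to reject H₀.
There is insufficient evidence to reject the null hypothesis; the result is not statistically significant at the 0.05 level.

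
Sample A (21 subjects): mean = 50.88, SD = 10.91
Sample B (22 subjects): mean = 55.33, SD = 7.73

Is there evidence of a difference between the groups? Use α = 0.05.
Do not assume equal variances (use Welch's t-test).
Welch's two-sample t-test:
H₀: μ₁ = μ₂
H₁: μ₁ ≠ μ₂
s₁²/n₁ = 10.91²/21 = 5.6680,  s₂²/n₂ = 7.73²/22 = 2.7160
SE = √(s₁²/n₁ + s₂²/n₂) = √(5.6680 + 2.7160) = 2.8955
df (Welch-Satterthwaite) = (s₁²/n₁ + s₂²/n₂)² / [(s₁²/n₁)²/(n₁-1) + (s₂²/n₂)²/(n₂-1)] ≈ 35.91
t = (x̄₁ - x̄₂) / SE = (50.88 - 55.33) / 2.8955 = -4.45 / 2.8955 = -1.537
p-value = 0.1331

Since p-value > α = 0.05, we fail to reject H₀.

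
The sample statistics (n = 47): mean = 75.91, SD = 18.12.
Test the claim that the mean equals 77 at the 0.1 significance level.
One-sample t-test:
H₀: μ = 77
H₁: μ ≠ 77
df = n - 1 = 46
t = (x̄ - μ₀) / (s/√n) = (75.91 - 77) / (18.12/√47) = -0.412
p-value = 0.6820

Since p-value > α = 0.1, we fail to reject H₀.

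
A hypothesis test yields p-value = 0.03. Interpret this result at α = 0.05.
Since p = 0.03 < α = 0.05, reject H₀.
There is sufficient evidence to reject the null hypothesis; the result is statistically significant at the 0.05 level.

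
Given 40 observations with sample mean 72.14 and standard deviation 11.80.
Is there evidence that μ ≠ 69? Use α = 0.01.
One-sample t-test:
H₀: μ = 69
H₁: μ ≠ 69
df = n - 1 = 39
t = (x̄ - μ₀) / (s/√n) = (72.14 - 69) / (11.80/√40) = 1.683
p-value = 0.1004

Since p-value > α = 0.01, we fail to reject H₀.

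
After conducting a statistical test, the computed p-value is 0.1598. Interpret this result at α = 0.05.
Since p = 0.1598 > α = 0.05, fail to reject H₀.
There is insufficient evidence to reject the null hypothesis; the result is not statistically significant at the 0.05 level.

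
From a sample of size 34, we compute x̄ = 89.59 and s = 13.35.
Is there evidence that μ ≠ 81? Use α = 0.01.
One-sample t-test:
H₀: μ = 81
H₁: μ ≠ 81
df = n - 1 = 33
t = (x̄ - μ₀) / (s/√n) = (89.59 - 81) / (13.35/√34) = 3.752
p-value = 0.0007

Since p-value < α = 0.01, we reject H₀.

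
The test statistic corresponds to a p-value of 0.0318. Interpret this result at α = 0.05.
Since p = 0.0318 < α = 0.05, reject H₀.
There is sufficient evidence to reject the null hypothesis; the result is statistically significant at the 0.05 level.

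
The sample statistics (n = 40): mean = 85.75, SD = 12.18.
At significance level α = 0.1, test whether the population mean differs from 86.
One-sample t-test:
H₀: μ = 86
H₁: μ ≠ 86
df = n - 1 = 39
t = (x̄ - μ₀) / (s/√n) = (85.75 - 86) / (12.18/√40) = -0.130
p-value = 0.8974

Since p-value > α = 0.1, we fail to reject H₀.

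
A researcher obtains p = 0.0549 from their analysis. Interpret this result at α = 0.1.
Since p = 0.0549 < α = 0.1, reject H₀.
There is sufficient evidence to reject the null hypothesis; the result is statistically significant at the 0.1 level.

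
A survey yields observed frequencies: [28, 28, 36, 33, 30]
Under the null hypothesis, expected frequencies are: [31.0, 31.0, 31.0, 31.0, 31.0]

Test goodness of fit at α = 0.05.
Chi-square goodness of fit test:
H₀: observed counts match expected distribution
H₁: observed counts differ from expected distribution
df = k - 1 = 4
χ² = Σ(O - E)²/E
   = (28 - 31.0)²/31.0 + (28 - 31.0)²/31.0 + (36 - 31.0)²/31.0 + (33 - 31.0)²/31.0 + (30 - 31.0)²/31.0
   = 0.290 + 0.290 + 0.806 + 0.129 + 0.032
   = 1.55
p-value = 0.8180

Since p-value > α = 0.05, we fail to reject H₀.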